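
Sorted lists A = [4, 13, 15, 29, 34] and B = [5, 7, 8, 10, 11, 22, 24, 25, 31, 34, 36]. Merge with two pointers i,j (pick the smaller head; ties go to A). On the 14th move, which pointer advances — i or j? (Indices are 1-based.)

i

[i=1,j=1] A[i]=4<=B[j]=5 take 4 → i++
[i=2,j=1] A[i]=13>B[j]=5 take 5 → j++
[i=2,j=2] A[i]=13>B[j]=7 take 7 → j++
[i=2,j=3] A[i]=13>B[j]=8 take 8 → j++
[i=2,j=4] A[i]=13>B[j]=10 take 10 → j++
[i=2,j=5] A[i]=13>B[j]=11 take 11 → j++
[i=2,j=6] A[i]=13<=B[j]=22 take 13 → i++
[i=3,j=6] A[i]=15<=B[j]=22 take 15 → i++
[i=4,j=6] A[i]=29>B[j]=22 take 22 → j++
[i=4,j=7] A[i]=29>B[j]=24 take 24 → j++
[i=4,j=8] A[i]=29>B[j]=25 take 25 → j++
[i=4,j=9] A[i]=29<=B[j]=31 take 29 → i++
[i=5,j=9] A[i]=34>B[j]=31 take 31 → j++
[i=5,j=10] A[i]=34<=B[j]=34 take 34 → i++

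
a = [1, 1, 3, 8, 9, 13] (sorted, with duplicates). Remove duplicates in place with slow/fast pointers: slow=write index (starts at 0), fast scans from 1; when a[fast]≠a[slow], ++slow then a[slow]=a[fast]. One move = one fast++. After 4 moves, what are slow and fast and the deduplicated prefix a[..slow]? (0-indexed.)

slow=3, fast=5, prefix=[1, 3, 8, 9]

(s=0,f=1) a[fast]=1=a[slow] dup → fast++
(s=0,f=2) a[fast]=3≠a[slow]=1 write a[1]=3 → slow++,fast++
(s=1,f=3) a[fast]=8≠a[slow]=3 write a[2]=8 → slow++,fast++
(s=2,f=4) a[fast]=9≠a[slow]=8 write a[3]=9 → slow++,fast++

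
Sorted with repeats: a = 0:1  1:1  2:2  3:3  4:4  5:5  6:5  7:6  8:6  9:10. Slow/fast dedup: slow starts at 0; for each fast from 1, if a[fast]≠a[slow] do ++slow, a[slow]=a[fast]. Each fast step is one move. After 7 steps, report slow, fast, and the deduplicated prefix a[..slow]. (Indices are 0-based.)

slow=0 fast=1: a[fast]=1=a[slow] dup, fast++
slow=0 fast=2: a[fast]=2≠a[slow]=1 write a[1]=2, slow++,fast++
slow=1 fast=3: a[fast]=3≠a[slow]=2 write a[2]=3, slow++,fast++
slow=2 fast=4: a[fast]=4≠a[slow]=3 write a[3]=4, slow++,fast++
slow=3 fast=5: a[fast]=5≠a[slow]=4 write a[4]=5, slow++,fast++
slow=4 fast=6: a[fast]=5=a[slow] dup, fast++
slow=4 fast=7: a[fast]=6≠a[slow]=5 write a[5]=6, slow++,fast++

slow=5, fast=8, prefix=[1, 2, 3, 4, 5, 6]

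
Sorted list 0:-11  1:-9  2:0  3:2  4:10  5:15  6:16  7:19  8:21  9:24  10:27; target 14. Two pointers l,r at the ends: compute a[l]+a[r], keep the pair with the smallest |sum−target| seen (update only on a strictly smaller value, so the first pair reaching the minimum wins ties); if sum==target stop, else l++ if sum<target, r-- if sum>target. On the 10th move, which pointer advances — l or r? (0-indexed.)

l=0 r=10: -11+27=16 d=2 *, r--
l=0 r=9: -11+24=13 d=1 *, l++
l=1 r=9: -9+24=15 d=1, r--
l=1 r=8: -9+21=12 d=2, l++
l=2 r=8: 0+21=21 d=7, r--
l=2 r=7: 0+19=19 d=5, r--
l=2 r=6: 0+16=16 d=2, r--
l=2 r=5: 0+15=15 d=1, r--
l=2 r=4: 0+10=10 d=4, l++
l=3 r=4: 2+10=12 d=2, l++

l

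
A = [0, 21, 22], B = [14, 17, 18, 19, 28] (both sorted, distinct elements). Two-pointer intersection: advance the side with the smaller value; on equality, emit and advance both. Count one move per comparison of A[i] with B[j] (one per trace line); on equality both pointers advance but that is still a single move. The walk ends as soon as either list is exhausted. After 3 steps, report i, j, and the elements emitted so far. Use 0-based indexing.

[i=0,j=0] 0<14 → i++
[i=1,j=0] 21>14 → j++
[i=1,j=1] 21>17 → j++

i=1, j=2, emitted=[]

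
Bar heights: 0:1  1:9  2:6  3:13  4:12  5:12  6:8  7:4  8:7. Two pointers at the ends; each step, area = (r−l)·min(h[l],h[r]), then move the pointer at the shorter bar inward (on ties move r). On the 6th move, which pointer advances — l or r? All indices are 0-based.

l=0 r=8: min(1,7)*8=8 best=8 *, l++
l=1 r=8: min(9,7)*7=49 best=49 *, r--
l=1 r=7: min(9,4)*6=24 best=49, r--
l=1 r=6: min(9,8)*5=40 best=49, r--
l=1 r=5: min(9,12)*4=36 best=49, l++
l=2 r=5: min(6,12)*3=18 best=49, l++

l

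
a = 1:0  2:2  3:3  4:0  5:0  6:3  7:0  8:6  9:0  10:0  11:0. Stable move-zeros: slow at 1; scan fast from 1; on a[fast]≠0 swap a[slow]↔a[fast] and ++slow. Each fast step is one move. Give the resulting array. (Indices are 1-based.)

[2, 3, 3, 6, 0, 0, 0, 0, 0, 0, 0]

slow=1 fast=1: a[fast]=0, fast++
slow=1 fast=2: a[fast]=2≠0 swap→a[1]=2, slow++,fast++
slow=2 fast=3: a[fast]=3≠0 swap→a[2]=3, slow++,fast++
slow=3 fast=4: a[fast]=0, fast++
slow=3 fast=5: a[fast]=0, fast++
slow=3 fast=6: a[fast]=3≠0 swap→a[3]=3, slow++,fast++
slow=4 fast=7: a[fast]=0, fast++
slow=4 fast=8: a[fast]=6≠0 swap→a[4]=6, slow++,fast++
slow=5 fast=9: a[fast]=0, fast++
slow=5 fast=10: a[fast]=0, fast++
slow=5 fast=11: a[fast]=0, fast++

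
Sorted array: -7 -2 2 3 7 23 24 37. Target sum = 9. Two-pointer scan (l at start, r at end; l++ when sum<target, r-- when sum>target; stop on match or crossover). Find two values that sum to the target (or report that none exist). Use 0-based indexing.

[0,7] -7+37=30 >9 → r--
[0,6] -7+24=17 >9 → r--
[0,5] -7+23=16 >9 → r--
[0,4] -7+7=0 <9 → l++
[1,4] -2+7=5 <9 → l++
[2,4] 2+7=9 → found

(2, 7)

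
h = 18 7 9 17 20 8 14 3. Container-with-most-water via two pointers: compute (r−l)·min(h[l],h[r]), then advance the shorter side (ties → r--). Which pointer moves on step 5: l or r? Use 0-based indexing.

l

l=0 r=7: min(18,3)*7=21 best=21 *, r--
l=0 r=6: min(18,14)*6=84 best=84 *, r--
l=0 r=5: min(18,8)*5=40 best=84, r--
l=0 r=4: min(18,20)*4=72 best=84, l++
l=1 r=4: min(7,20)*3=21 best=84, l++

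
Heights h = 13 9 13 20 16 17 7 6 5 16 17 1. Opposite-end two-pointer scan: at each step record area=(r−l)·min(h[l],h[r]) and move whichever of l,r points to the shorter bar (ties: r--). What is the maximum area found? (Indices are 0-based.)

l=0 r=11: min(13,1)*11=11 best=11 *, r--
l=0 r=10: min(13,17)*10=130 best=130 *, l++
l=1 r=10: min(9,17)*9=81 best=130, l++
l=2 r=10: min(13,17)*8=104 best=130, l++
l=3 r=10: min(20,17)*7=119 best=130, r--
l=3 r=9: min(20,16)*6=96 best=130, r--
l=3 r=8: min(20,5)*5=25 best=130, r--
l=3 r=7: min(20,6)*4=24 best=130, r--
l=3 r=6: min(20,7)*3=21 best=130, r--
l=3 r=5: min(20,17)*2=34 best=130, r--
l=3 r=4: min(20,16)*1=16 best=130, r--

max area = 130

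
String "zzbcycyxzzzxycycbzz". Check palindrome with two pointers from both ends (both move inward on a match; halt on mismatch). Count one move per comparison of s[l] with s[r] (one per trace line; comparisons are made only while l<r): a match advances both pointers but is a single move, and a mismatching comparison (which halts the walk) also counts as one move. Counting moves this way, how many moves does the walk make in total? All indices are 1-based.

l=1 r=19: 'z'=='z', l++,r--
l=2 r=18: 'z'=='z', l++,r--
l=3 r=17: 'b'=='b', l++,r--
l=4 r=16: 'c'=='c', l++,r--
l=5 r=15: 'y'=='y', l++,r--
l=6 r=14: 'c'=='c', l++,r--
l=7 r=13: 'y'=='y', l++,r--
l=8 r=12: 'x'=='x', l++,r--
l=9 r=11: 'z'=='z', l++,r--

9 moves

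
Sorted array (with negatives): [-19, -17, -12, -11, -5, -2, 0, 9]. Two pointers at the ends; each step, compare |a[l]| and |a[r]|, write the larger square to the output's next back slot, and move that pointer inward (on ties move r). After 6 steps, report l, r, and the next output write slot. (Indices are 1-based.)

[1,8] |-19|>|9| out[8]=361 → l++
[2,8] |-17|>|9| out[7]=289 → l++
[3,8] |-12|>|9| out[6]=144 → l++
[4,8] |-11|>|9| out[5]=121 → l++
[5,8] |-5|<=|9| out[4]=81 → r--
[5,7] |-5|>|0| out[3]=25 → l++

l=6, r=7, next write slot=2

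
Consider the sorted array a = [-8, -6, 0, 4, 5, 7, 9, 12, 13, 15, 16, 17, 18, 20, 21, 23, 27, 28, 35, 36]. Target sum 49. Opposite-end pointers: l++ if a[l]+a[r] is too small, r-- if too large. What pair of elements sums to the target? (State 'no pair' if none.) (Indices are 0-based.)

l=0 r=19: -8+36=28 <49, l++
l=1 r=19: -6+36=30 <49, l++
l=2 r=19: 0+36=36 <49, l++
l=3 r=19: 4+36=40 <49, l++
l=4 r=19: 5+36=41 <49, l++
l=5 r=19: 7+36=43 <49, l++
l=6 r=19: 9+36=45 <49, l++
l=7 r=19: 12+36=48 <49, l++
l=8 r=19: 13+36=49, found

(13, 36)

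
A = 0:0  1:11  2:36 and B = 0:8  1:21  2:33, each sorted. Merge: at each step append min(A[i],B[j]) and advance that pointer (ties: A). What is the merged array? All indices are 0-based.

i=0 j=0: A[i]=0<=B[j]=8 take 0, i++
i=1 j=0: A[i]=11>B[j]=8 take 8, j++
i=1 j=1: A[i]=11<=B[j]=21 take 11, i++
i=2 j=1: A[i]=36>B[j]=21 take 21, j++
i=2 j=2: A[i]=36>B[j]=33 take 33, j++
i=2 j=3: B done, take A[i]=36, i++

[0, 8, 11, 21, 33, 36]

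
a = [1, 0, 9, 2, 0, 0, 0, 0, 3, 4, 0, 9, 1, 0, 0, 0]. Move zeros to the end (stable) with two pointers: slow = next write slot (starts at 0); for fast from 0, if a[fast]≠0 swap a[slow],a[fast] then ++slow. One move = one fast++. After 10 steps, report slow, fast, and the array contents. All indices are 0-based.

slow=0 fast=0: a[fast]=1≠0 swap→a[0]=1, slow++,fast++
slow=1 fast=1: a[fast]=0, fast++
slow=1 fast=2: a[fast]=9≠0 swap→a[1]=9, slow++,fast++
slow=2 fast=3: a[fast]=2≠0 swap→a[2]=2, slow++,fast++
slow=3 fast=4: a[fast]=0, fast++
slow=3 fast=5: a[fast]=0, fast++
slow=3 fast=6: a[fast]=0, fast++
slow=3 fast=7: a[fast]=0, fast++
slow=3 fast=8: a[fast]=3≠0 swap→a[3]=3, slow++,fast++
slow=4 fast=9: a[fast]=4≠0 swap→a[4]=4, slow++,fast++

slow=5, fast=10, a=[1, 9, 2, 3, 4, 0, 0, 0, 0, 0, 0, 9, 1, 0, 0, 0]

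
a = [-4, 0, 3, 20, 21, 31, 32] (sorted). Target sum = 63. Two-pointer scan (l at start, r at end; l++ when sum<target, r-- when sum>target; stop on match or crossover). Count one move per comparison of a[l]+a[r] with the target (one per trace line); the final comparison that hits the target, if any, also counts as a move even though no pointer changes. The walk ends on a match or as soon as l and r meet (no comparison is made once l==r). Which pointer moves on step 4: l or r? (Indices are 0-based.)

l

[0,6] -4+32=28 <63 → l++
[1,6] 0+32=32 <63 → l++
[2,6] 3+32=35 <63 → l++
[3,6] 20+32=52 <63 → l++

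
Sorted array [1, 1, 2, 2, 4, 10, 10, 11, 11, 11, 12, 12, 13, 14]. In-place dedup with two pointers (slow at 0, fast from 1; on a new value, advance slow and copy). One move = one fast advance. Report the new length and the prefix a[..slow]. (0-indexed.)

length 8; prefix = [1, 2, 4, 10, 11, 12, 13, 14]

(s=0,f=1) a[fast]=1=a[slow] dup → fast++
(s=0,f=2) a[fast]=2≠a[slow]=1 write a[1]=2 → slow++,fast++
(s=1,f=3) a[fast]=2=a[slow] dup → fast++
(s=1,f=4) a[fast]=4≠a[slow]=2 write a[2]=4 → slow++,fast++
(s=2,f=5) a[fast]=10≠a[slow]=4 write a[3]=10 → slow++,fast++
(s=3,f=6) a[fast]=10=a[slow] dup → fast++
(s=3,f=7) a[fast]=11≠a[slow]=10 write a[4]=11 → slow++,fast++
(s=4,f=8) a[fast]=11=a[slow] dup → fast++
(s=4,f=9) a[fast]=11=a[slow] dup → fast++
(s=4,f=10) a[fast]=12≠a[slow]=11 write a[5]=12 → slow++,fast++
(s=5,f=11) a[fast]=12=a[slow] dup → fast++
(s=5,f=12) a[fast]=13≠a[slow]=12 write a[6]=13 → slow++,fast++
(s=6,f=13) a[fast]=14≠a[slow]=13 write a[7]=14 → slow++,fast++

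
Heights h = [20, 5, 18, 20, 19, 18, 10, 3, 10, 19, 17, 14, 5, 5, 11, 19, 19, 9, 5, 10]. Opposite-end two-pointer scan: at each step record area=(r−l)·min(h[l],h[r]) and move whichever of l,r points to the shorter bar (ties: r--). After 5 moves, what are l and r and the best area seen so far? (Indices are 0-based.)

l=0, r=14, best area=304

l=0 r=19: min(20,10)*19=190 best=190 *, r--
l=0 r=18: min(20,5)*18=90 best=190, r--
l=0 r=17: min(20,9)*17=153 best=190, r--
l=0 r=16: min(20,19)*16=304 best=304 *, r--
l=0 r=15: min(20,19)*15=285 best=304, r--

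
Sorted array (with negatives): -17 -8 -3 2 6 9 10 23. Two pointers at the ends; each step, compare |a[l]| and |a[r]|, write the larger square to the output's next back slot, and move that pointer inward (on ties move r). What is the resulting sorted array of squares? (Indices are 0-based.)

[0,7] |-17|<=|23| out[7]=529 → r--
[0,6] |-17|>|10| out[6]=289 → l++
[1,6] |-8|<=|10| out[5]=100 → r--
[1,5] |-8|<=|9| out[4]=81 → r--
[1,4] |-8|>|6| out[3]=64 → l++
[2,4] |-3|<=|6| out[2]=36 → r--
[2,3] |-3|>|2| out[1]=9 → l++
[3,3] |2|<=|2| out[0]=4 → r--

[4, 9, 36, 64, 81, 100, 289, 529]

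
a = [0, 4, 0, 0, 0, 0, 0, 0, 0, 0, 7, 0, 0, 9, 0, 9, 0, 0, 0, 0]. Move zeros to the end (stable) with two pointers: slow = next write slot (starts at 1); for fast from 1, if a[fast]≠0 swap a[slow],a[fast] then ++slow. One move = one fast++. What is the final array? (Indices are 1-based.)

[4, 7, 9, 9, 0, 0, 0, 0, 0, 0, 0, 0, 0, 0, 0, 0, 0, 0, 0, 0]

(s=1,f=1) a[fast]=0 → fast++
(s=1,f=2) a[fast]=4≠0 swap→a[1]=4 → slow++,fast++
(s=2,f=3) a[fast]=0 → fast++
(s=2,f=4) a[fast]=0 → fast++
(s=2,f=5) a[fast]=0 → fast++
(s=2,f=6) a[fast]=0 → fast++
(s=2,f=7) a[fast]=0 → fast++
(s=2,f=8) a[fast]=0 → fast++
(s=2,f=9) a[fast]=0 → fast++
(s=2,f=10) a[fast]=0 → fast++
(s=2,f=11) a[fast]=7≠0 swap→a[2]=7 → slow++,fast++
(s=3,f=12) a[fast]=0 → fast++
(s=3,f=13) a[fast]=0 → fast++
(s=3,f=14) a[fast]=9≠0 swap→a[3]=9 → slow++,fast++
(s=4,f=15) a[fast]=0 → fast++
(s=4,f=16) a[fast]=9≠0 swap→a[4]=9 → slow++,fast++
(s=5,f=17) a[fast]=0 → fast++
(s=5,f=18) a[fast]=0 → fast++
(s=5,f=19) a[fast]=0 → fast++
(s=5,f=20) a[fast]=0 → fast++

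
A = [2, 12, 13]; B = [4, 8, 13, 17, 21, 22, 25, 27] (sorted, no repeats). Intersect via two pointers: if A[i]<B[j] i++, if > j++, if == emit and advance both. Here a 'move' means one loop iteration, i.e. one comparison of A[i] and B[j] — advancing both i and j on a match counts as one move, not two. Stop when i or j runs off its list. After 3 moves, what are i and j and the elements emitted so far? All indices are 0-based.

[i=0,j=0] 2<4 → i++
[i=1,j=0] 12>4 → j++
[i=1,j=1] 12>8 → j++

i=1, j=2, emitted=[]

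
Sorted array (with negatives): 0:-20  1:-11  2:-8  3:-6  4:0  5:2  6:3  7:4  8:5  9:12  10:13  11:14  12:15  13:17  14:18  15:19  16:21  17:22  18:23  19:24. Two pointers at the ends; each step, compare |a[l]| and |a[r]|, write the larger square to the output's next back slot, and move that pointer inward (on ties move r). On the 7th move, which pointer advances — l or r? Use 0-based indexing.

r

l=0 r=19: |-20|<=|24| out[19]=576, r--
l=0 r=18: |-20|<=|23| out[18]=529, r--
l=0 r=17: |-20|<=|22| out[17]=484, r--
l=0 r=16: |-20|<=|21| out[16]=441, r--
l=0 r=15: |-20|>|19| out[15]=400, l++
l=1 r=15: |-11|<=|19| out[14]=361, r--
l=1 r=14: |-11|<=|18| out[13]=324, r--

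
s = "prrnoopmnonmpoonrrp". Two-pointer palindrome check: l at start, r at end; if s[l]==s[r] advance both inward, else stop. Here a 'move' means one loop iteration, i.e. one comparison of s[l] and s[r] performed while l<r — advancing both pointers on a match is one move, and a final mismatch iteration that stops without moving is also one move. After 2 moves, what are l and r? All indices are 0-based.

l=2, r=16

[0,18] 'p'=='p' → l++,r--
[1,17] 'r'=='r' → l++,r--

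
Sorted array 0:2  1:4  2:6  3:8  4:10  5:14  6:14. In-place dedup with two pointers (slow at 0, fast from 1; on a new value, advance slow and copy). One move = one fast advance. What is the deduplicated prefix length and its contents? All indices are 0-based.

length 6; prefix = [2, 4, 6, 8, 10, 14]

slow=0 fast=1: a[fast]=4≠a[slow]=2 write a[1]=4, slow++,fast++
slow=1 fast=2: a[fast]=6≠a[slow]=4 write a[2]=6, slow++,fast++
slow=2 fast=3: a[fast]=8≠a[slow]=6 write a[3]=8, slow++,fast++
slow=3 fast=4: a[fast]=10≠a[slow]=8 write a[4]=10, slow++,fast++
slow=4 fast=5: a[fast]=14≠a[slow]=10 write a[5]=14, slow++,fast++
slow=5 fast=6: a[fast]=14=a[slow] dup, fast++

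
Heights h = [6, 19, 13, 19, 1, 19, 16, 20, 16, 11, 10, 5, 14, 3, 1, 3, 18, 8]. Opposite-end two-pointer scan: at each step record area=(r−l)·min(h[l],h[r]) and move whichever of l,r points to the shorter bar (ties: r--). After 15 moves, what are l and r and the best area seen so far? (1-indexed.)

l=6, r=8, best area=270

l=1 r=18: min(6,8)*17=102 best=102 *, l++
l=2 r=18: min(19,8)*16=128 best=128 *, r--
l=2 r=17: min(19,18)*15=270 best=270 *, r--
l=2 r=16: min(19,3)*14=42 best=270, r--
l=2 r=15: min(19,1)*13=13 best=270, r--
l=2 r=14: min(19,3)*12=36 best=270, r--
l=2 r=13: min(19,14)*11=154 best=270, r--
l=2 r=12: min(19,5)*10=50 best=270, r--
l=2 r=11: min(19,10)*9=90 best=270, r--
l=2 r=10: min(19,11)*8=88 best=270, r--
l=2 r=9: min(19,16)*7=112 best=270, r--
l=2 r=8: min(19,20)*6=114 best=270, l++
l=3 r=8: min(13,20)*5=65 best=270, l++
l=4 r=8: min(19,20)*4=76 best=270, l++
l=5 r=8: min(1,20)*3=3 best=270, l++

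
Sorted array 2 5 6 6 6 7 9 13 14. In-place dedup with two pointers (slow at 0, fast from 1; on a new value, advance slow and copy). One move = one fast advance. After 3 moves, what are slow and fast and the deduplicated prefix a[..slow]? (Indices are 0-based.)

slow=0 fast=1: a[fast]=5≠a[slow]=2 write a[1]=5, slow++,fast++
slow=1 fast=2: a[fast]=6≠a[slow]=5 write a[2]=6, slow++,fast++
slow=2 fast=3: a[fast]=6=a[slow] dup, fast++

slow=2, fast=4, prefix=[2, 5, 6]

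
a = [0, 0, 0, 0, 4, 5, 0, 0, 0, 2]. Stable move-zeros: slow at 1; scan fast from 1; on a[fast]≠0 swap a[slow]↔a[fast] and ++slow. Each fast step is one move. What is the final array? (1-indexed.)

slow=1 fast=1: a[fast]=0, fast++
slow=1 fast=2: a[fast]=0, fast++
slow=1 fast=3: a[fast]=0, fast++
slow=1 fast=4: a[fast]=0, fast++
slow=1 fast=5: a[fast]=4≠0 swap→a[1]=4, slow++,fast++
slow=2 fast=6: a[fast]=5≠0 swap→a[2]=5, slow++,fast++
slow=3 fast=7: a[fast]=0, fast++
slow=3 fast=8: a[fast]=0, fast++
slow=3 fast=9: a[fast]=0, fast++
slow=3 fast=10: a[fast]=2≠0 swap→a[3]=2, slow++,fast++

[4, 5, 2, 0, 0, 0, 0, 0, 0, 0]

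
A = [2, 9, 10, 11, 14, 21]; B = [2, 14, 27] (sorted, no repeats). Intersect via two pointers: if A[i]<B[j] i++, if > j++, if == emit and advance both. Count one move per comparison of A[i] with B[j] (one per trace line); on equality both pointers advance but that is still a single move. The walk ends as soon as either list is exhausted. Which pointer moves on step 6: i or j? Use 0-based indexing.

i=0 j=0: 2==2 emit, i++,j++
i=1 j=1: 9<14, i++
i=2 j=1: 10<14, i++
i=3 j=1: 11<14, i++
i=4 j=1: 14==14 emit, i++,j++
i=5 j=2: 21<27, i++

i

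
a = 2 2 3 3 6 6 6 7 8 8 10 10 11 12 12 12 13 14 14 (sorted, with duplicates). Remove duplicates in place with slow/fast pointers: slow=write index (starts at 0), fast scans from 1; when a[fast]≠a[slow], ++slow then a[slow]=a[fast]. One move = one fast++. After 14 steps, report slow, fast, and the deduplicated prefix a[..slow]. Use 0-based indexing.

slow=7, fast=15, prefix=[2, 3, 6, 7, 8, 10, 11, 12]

(s=0,f=1) a[fast]=2=a[slow] dup → fast++
(s=0,f=2) a[fast]=3≠a[slow]=2 write a[1]=3 → slow++,fast++
(s=1,f=3) a[fast]=3=a[slow] dup → fast++
(s=1,f=4) a[fast]=6≠a[slow]=3 write a[2]=6 → slow++,fast++
(s=2,f=5) a[fast]=6=a[slow] dup → fast++
(s=2,f=6) a[fast]=6=a[slow] dup → fast++
(s=2,f=7) a[fast]=7≠a[slow]=6 write a[3]=7 → slow++,fast++
(s=3,f=8) a[fast]=8≠a[slow]=7 write a[4]=8 → slow++,fast++
(s=4,f=9) a[fast]=8=a[slow] dup → fast++
(s=4,f=10) a[fast]=10≠a[slow]=8 write a[5]=10 → slow++,fast++
(s=5,f=11) a[fast]=10=a[slow] dup → fast++
(s=5,f=12) a[fast]=11≠a[slow]=10 write a[6]=11 → slow++,fast++
(s=6,f=13) a[fast]=12≠a[slow]=11 write a[7]=12 → slow++,fast++
(s=7,f=14) a[fast]=12=a[slow] dup → fast++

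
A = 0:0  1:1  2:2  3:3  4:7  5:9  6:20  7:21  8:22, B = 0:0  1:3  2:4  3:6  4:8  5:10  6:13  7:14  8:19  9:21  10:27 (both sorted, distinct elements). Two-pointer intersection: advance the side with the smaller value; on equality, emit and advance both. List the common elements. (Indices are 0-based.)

intersection = [0, 3, 21]

[i=0,j=0] 0==0 emit → i++,j++
[i=1,j=1] 1<3 → i++
[i=2,j=1] 2<3 → i++
[i=3,j=1] 3==3 emit → i++,j++
[i=4,j=2] 7>4 → j++
[i=4,j=3] 7>6 → j++
[i=4,j=4] 7<8 → i++
[i=5,j=4] 9>8 → j++
[i=5,j=5] 9<10 → i++
[i=6,j=5] 20>10 → j++
[i=6,j=6] 20>13 → j++
[i=6,j=7] 20>14 → j++
[i=6,j=8] 20>19 → j++
[i=6,j=9] 20<21 → i++
[i=7,j=9] 21==21 emit → i++,j++
[i=8,j=10] 22<27 → i++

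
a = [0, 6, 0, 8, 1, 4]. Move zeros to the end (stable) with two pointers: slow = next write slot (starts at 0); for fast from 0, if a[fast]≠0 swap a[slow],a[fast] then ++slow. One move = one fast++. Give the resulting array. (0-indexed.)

slow=0 fast=0: a[fast]=0, fast++
slow=0 fast=1: a[fast]=6≠0 swap→a[0]=6, slow++,fast++
slow=1 fast=2: a[fast]=0, fast++
slow=1 fast=3: a[fast]=8≠0 swap→a[1]=8, slow++,fast++
slow=2 fast=4: a[fast]=1≠0 swap→a[2]=1, slow++,fast++
slow=3 fast=5: a[fast]=4≠0 swap→a[3]=4, slow++,fast++

[6, 8, 1, 4, 0, 0]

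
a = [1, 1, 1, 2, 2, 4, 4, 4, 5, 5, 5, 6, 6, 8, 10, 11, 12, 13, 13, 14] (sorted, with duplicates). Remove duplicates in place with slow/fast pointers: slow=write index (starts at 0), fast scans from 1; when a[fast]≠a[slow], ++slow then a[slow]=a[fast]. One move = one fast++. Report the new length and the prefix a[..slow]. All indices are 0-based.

length 11; prefix = [1, 2, 4, 5, 6, 8, 10, 11, 12, 13, 14]

slow=0 fast=1: a[fast]=1=a[slow] dup, fast++
slow=0 fast=2: a[fast]=1=a[slow] dup, fast++
slow=0 fast=3: a[fast]=2≠a[slow]=1 write a[1]=2, slow++,fast++
slow=1 fast=4: a[fast]=2=a[slow] dup, fast++
slow=1 fast=5: a[fast]=4≠a[slow]=2 write a[2]=4, slow++,fast++
slow=2 fast=6: a[fast]=4=a[slow] dup, fast++
slow=2 fast=7: a[fast]=4=a[slow] dup, fast++
slow=2 fast=8: a[fast]=5≠a[slow]=4 write a[3]=5, slow++,fast++
slow=3 fast=9: a[fast]=5=a[slow] dup, fast++
slow=3 fast=10: a[fast]=5=a[slow] dup, fast++
slow=3 fast=11: a[fast]=6≠a[slow]=5 write a[4]=6, slow++,fast++
slow=4 fast=12: a[fast]=6=a[slow] dup, fast++
slow=4 fast=13: a[fast]=8≠a[slow]=6 write a[5]=8, slow++,fast++
slow=5 fast=14: a[fast]=10≠a[slow]=8 write a[6]=10, slow++,fast++
slow=6 fast=15: a[fast]=11≠a[slow]=10 write a[7]=11, slow++,fast++
slow=7 fast=16: a[fast]=12≠a[slow]=11 write a[8]=12, slow++,fast++
slow=8 fast=17: a[fast]=13≠a[slow]=12 write a[9]=13, slow++,fast++
slow=9 fast=18: a[fast]=13=a[slow] dup, fast++
slow=9 fast=19: a[fast]=14≠a[slow]=13 write a[10]=14, slow++,fast++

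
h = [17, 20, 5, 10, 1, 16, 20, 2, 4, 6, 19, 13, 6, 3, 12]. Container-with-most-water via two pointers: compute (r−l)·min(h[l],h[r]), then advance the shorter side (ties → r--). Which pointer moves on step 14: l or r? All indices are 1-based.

r

l=1 r=15: min(17,12)*14=168 best=168 *, r--
l=1 r=14: min(17,3)*13=39 best=168, r--
l=1 r=13: min(17,6)*12=72 best=168, r--
l=1 r=12: min(17,13)*11=143 best=168, r--
l=1 r=11: min(17,19)*10=170 best=170 *, l++
l=2 r=11: min(20,19)*9=171 best=171 *, r--
l=2 r=10: min(20,6)*8=48 best=171, r--
l=2 r=9: min(20,4)*7=28 best=171, r--
l=2 r=8: min(20,2)*6=12 best=171, r--
l=2 r=7: min(20,20)*5=100 best=171, r--
l=2 r=6: min(20,16)*4=64 best=171, r--
l=2 r=5: min(20,1)*3=3 best=171, r--
l=2 r=4: min(20,10)*2=20 best=171, r--
l=2 r=3: min(20,5)*1=5 best=171, r--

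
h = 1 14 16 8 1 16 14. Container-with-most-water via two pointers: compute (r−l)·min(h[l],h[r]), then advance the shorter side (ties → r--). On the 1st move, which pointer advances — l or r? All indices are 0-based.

l

[0,6] min(1,14)*6=6 best=6 * → l++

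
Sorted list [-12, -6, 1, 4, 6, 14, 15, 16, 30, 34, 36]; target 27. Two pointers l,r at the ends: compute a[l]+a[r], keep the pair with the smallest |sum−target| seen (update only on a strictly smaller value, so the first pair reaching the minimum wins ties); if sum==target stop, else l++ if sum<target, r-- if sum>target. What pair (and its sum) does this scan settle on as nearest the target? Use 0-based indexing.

pair (-6, 34) with sum 28 (|Δ|=1)

l=0 r=10: -12+36=24 d=3 *, l++
l=1 r=10: -6+36=30 d=3, r--
l=1 r=9: -6+34=28 d=1 *, r--
l=1 r=8: -6+30=24 d=3, l++
l=2 r=8: 1+30=31 d=4, r--
l=2 r=7: 1+16=17 d=10, l++
l=3 r=7: 4+16=20 d=7, l++
l=4 r=7: 6+16=22 d=5, l++
l=5 r=7: 14+16=30 d=3, r--
l=5 r=6: 14+15=29 d=2, r--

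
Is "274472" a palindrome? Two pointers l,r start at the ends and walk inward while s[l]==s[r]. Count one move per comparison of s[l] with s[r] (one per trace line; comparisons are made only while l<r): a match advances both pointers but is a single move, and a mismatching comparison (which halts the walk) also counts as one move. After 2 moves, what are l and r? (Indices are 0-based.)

l=2, r=3

[0,5] '2'=='2' → l++,r--
[1,4] '7'=='7' → l++,r--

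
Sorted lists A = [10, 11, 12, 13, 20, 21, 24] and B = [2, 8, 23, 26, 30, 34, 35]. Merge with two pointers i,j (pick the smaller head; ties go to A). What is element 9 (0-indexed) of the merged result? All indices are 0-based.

i=0 j=0: A[i]=10>B[j]=2 take 2, j++
i=0 j=1: A[i]=10>B[j]=8 take 8, j++
i=0 j=2: A[i]=10<=B[j]=23 take 10, i++
i=1 j=2: A[i]=11<=B[j]=23 take 11, i++
i=2 j=2: A[i]=12<=B[j]=23 take 12, i++
i=3 j=2: A[i]=13<=B[j]=23 take 13, i++
i=4 j=2: A[i]=20<=B[j]=23 take 20, i++
i=5 j=2: A[i]=21<=B[j]=23 take 21, i++
i=6 j=2: A[i]=24>B[j]=23 take 23, j++
i=6 j=3: A[i]=24<=B[j]=26 take 24, i++
i=7 j=3: A done, take B[j]=26, j++
i=7 j=4: A done, take B[j]=30, j++
i=7 j=5: A done, take B[j]=34, j++
i=7 j=6: A done, take B[j]=35, j++

merged[9] = 24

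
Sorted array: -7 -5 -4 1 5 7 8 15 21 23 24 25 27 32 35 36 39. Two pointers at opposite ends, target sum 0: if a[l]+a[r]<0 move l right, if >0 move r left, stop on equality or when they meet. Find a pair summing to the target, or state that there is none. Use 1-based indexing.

(-7, 7)

[1,17] -7+39=32 >0 → r--
[1,16] -7+36=29 >0 → r--
[1,15] -7+35=28 >0 → r--
[1,14] -7+32=25 >0 → r--
[1,13] -7+27=20 >0 → r--
[1,12] -7+25=18 >0 → r--
[1,11] -7+24=17 >0 → r--
[1,10] -7+23=16 >0 → r--
[1,9] -7+21=14 >0 → r--
[1,8] -7+15=8 >0 → r--
[1,7] -7+8=1 >0 → r--
[1,6] -7+7=0 → found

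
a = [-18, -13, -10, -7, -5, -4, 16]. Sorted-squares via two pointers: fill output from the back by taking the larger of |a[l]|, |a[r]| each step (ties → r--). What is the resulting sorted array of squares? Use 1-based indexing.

l=1 r=7: |-18|>|16| out[7]=324, l++
l=2 r=7: |-13|<=|16| out[6]=256, r--
l=2 r=6: |-13|>|-4| out[5]=169, l++
l=3 r=6: |-10|>|-4| out[4]=100, l++
l=4 r=6: |-7|>|-4| out[3]=49, l++
l=5 r=6: |-5|>|-4| out[2]=25, l++
l=6 r=6: |-4|<=|-4| out[1]=16, r--

[16, 25, 49, 100, 169, 256, 324]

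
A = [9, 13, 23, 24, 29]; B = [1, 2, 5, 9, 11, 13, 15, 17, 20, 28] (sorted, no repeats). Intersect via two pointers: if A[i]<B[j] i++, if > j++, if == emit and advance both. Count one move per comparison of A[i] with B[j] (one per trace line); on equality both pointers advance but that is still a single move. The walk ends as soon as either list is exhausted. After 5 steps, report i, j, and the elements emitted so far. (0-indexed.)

i=1, j=5, emitted=[9]

i=0 j=0: 9>1, j++
i=0 j=1: 9>2, j++
i=0 j=2: 9>5, j++
i=0 j=3: 9==9 emit, i++,j++
i=1 j=4: 13>11, j++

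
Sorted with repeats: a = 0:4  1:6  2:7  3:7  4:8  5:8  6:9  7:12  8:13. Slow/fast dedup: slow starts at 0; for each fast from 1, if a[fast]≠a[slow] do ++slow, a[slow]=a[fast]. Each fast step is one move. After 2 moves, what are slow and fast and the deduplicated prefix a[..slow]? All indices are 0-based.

slow=2, fast=3, prefix=[4, 6, 7]

slow=0 fast=1: a[fast]=6≠a[slow]=4 write a[1]=6, slow++,fast++
slow=1 fast=2: a[fast]=7≠a[slow]=6 write a[2]=7, slow++,fast++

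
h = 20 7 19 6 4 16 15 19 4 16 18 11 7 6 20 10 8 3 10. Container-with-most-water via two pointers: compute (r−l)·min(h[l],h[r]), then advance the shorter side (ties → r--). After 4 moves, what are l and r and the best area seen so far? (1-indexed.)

l=1, r=15, best area=180

l=1 r=19: min(20,10)*18=180 best=180 *, r--
l=1 r=18: min(20,3)*17=51 best=180, r--
l=1 r=17: min(20,8)*16=128 best=180, r--
l=1 r=16: min(20,10)*15=150 best=180, r--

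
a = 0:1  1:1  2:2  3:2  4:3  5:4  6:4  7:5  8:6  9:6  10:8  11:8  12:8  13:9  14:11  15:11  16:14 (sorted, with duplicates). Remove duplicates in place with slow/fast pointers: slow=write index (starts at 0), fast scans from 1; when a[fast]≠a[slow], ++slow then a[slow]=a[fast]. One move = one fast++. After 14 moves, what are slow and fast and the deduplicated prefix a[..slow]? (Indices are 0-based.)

slow=8, fast=15, prefix=[1, 2, 3, 4, 5, 6, 8, 9, 11]

slow=0 fast=1: a[fast]=1=a[slow] dup, fast++
slow=0 fast=2: a[fast]=2≠a[slow]=1 write a[1]=2, slow++,fast++
slow=1 fast=3: a[fast]=2=a[slow] dup, fast++
slow=1 fast=4: a[fast]=3≠a[slow]=2 write a[2]=3, slow++,fast++
slow=2 fast=5: a[fast]=4≠a[slow]=3 write a[3]=4, slow++,fast++
slow=3 fast=6: a[fast]=4=a[slow] dup, fast++
slow=3 fast=7: a[fast]=5≠a[slow]=4 write a[4]=5, slow++,fast++
slow=4 fast=8: a[fast]=6≠a[slow]=5 write a[5]=6, slow++,fast++
slow=5 fast=9: a[fast]=6=a[slow] dup, fast++
slow=5 fast=10: a[fast]=8≠a[slow]=6 write a[6]=8, slow++,fast++
slow=6 fast=11: a[fast]=8=a[slow] dup, fast++
slow=6 fast=12: a[fast]=8=a[slow] dup, fast++
slow=6 fast=13: a[fast]=9≠a[slow]=8 write a[7]=9, slow++,fast++
slow=7 fast=14: a[fast]=11≠a[slow]=9 write a[8]=11, slow++,fast++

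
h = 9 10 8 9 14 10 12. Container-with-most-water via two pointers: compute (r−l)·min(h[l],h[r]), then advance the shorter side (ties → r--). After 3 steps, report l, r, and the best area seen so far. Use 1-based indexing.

[1,7] min(9,12)*6=54 best=54 * → l++
[2,7] min(10,12)*5=50 best=54 → l++
[3,7] min(8,12)*4=32 best=54 → l++

l=4, r=7, best area=54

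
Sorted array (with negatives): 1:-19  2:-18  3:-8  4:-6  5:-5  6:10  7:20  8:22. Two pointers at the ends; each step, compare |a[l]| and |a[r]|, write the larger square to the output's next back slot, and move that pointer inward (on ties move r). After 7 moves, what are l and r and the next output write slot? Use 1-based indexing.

[1,8] |-19|<=|22| out[8]=484 → r--
[1,7] |-19|<=|20| out[7]=400 → r--
[1,6] |-19|>|10| out[6]=361 → l++
[2,6] |-18|>|10| out[5]=324 → l++
[3,6] |-8|<=|10| out[4]=100 → r--
[3,5] |-8|>|-5| out[3]=64 → l++
[4,5] |-6|>|-5| out[2]=36 → l++

l=5, r=5, next write slot=1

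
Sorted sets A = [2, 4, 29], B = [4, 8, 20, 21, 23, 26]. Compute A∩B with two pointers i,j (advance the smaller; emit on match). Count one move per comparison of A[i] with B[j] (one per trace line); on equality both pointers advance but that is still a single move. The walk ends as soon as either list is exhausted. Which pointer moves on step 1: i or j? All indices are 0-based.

i

i=0 j=0: 2<4, i++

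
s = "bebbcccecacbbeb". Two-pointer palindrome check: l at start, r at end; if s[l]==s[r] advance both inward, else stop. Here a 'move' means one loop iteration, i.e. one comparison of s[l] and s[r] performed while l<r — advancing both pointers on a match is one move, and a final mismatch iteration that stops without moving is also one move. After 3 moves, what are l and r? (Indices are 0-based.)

l=0 r=14: 'b'=='b', l++,r--
l=1 r=13: 'e'=='e', l++,r--
l=2 r=12: 'b'=='b', l++,r--

l=3, r=11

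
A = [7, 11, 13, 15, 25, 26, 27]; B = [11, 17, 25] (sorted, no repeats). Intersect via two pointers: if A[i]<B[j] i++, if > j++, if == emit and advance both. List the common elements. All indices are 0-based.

[i=0,j=0] 7<11 → i++
[i=1,j=0] 11==11 emit → i++,j++
[i=2,j=1] 13<17 → i++
[i=3,j=1] 15<17 → i++
[i=4,j=1] 25>17 → j++
[i=4,j=2] 25==25 emit → i++,j++

intersection = [11, 25]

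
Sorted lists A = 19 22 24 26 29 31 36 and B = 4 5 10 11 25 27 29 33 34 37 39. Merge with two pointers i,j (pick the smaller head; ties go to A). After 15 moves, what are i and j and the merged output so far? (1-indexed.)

[i=1,j=1] A[i]=19>B[j]=4 take 4 → j++
[i=1,j=2] A[i]=19>B[j]=5 take 5 → j++
[i=1,j=3] A[i]=19>B[j]=10 take 10 → j++
[i=1,j=4] A[i]=19>B[j]=11 take 11 → j++
[i=1,j=5] A[i]=19<=B[j]=25 take 19 → i++
[i=2,j=5] A[i]=22<=B[j]=25 take 22 → i++
[i=3,j=5] A[i]=24<=B[j]=25 take 24 → i++
[i=4,j=5] A[i]=26>B[j]=25 take 25 → j++
[i=4,j=6] A[i]=26<=B[j]=27 take 26 → i++
[i=5,j=6] A[i]=29>B[j]=27 take 27 → j++
[i=5,j=7] A[i]=29<=B[j]=29 take 29 → i++
[i=6,j=7] A[i]=31>B[j]=29 take 29 → j++
[i=6,j=8] A[i]=31<=B[j]=33 take 31 → i++
[i=7,j=8] A[i]=36>B[j]=33 take 33 → j++
[i=7,j=9] A[i]=36>B[j]=34 take 34 → j++

i=7, j=10, merged so far=[4, 5, 10, 11, 19, 22, 24, 25, 26, 27, 29, 29, 31, 33, 34]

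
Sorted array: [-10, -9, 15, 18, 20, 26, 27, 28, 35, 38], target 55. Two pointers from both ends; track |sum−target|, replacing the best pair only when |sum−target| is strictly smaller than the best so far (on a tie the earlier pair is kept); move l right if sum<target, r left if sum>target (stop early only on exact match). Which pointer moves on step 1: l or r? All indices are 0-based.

l

[0,9] -10+38=28 d=27 * → l++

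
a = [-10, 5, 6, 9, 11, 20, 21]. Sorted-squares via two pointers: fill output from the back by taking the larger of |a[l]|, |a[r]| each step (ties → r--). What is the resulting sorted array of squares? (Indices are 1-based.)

[25, 36, 81, 100, 121, 400, 441]

[1,7] |-10|<=|21| out[7]=441 → r--
[1,6] |-10|<=|20| out[6]=400 → r--
[1,5] |-10|<=|11| out[5]=121 → r--
[1,4] |-10|>|9| out[4]=100 → l++
[2,4] |5|<=|9| out[3]=81 → r--
[2,3] |5|<=|6| out[2]=36 → r--
[2,2] |5|<=|5| out[1]=25 → r--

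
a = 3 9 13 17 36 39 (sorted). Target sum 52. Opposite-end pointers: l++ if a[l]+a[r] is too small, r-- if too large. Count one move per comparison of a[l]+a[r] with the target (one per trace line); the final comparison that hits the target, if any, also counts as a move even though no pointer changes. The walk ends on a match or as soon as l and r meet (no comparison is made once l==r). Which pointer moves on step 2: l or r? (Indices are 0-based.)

[0,5] 3+39=42 <52 → l++
[1,5] 9+39=48 <52 → l++

l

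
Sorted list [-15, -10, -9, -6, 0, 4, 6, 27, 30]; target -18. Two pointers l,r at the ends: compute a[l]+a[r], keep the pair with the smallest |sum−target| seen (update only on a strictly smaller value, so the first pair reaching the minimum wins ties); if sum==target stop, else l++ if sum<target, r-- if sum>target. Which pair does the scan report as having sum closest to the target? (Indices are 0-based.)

pair (-10, -9) with sum -19 (|Δ|=1)

l=0 r=8: -15+30=15 d=33 *, r--
l=0 r=7: -15+27=12 d=30 *, r--
l=0 r=6: -15+6=-9 d=9 *, r--
l=0 r=5: -15+4=-11 d=7 *, r--
l=0 r=4: -15+0=-15 d=3 *, r--
l=0 r=3: -15+-6=-21 d=3, l++
l=1 r=3: -10+-6=-16 d=2 *, r--
l=1 r=2: -10+-9=-19 d=1 *, l++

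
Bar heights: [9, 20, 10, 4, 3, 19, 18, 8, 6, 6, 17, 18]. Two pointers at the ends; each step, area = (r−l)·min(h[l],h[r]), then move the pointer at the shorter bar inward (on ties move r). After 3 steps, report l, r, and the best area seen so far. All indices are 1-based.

l=2, r=10, best area=180

[1,12] min(9,18)*11=99 best=99 * → l++
[2,12] min(20,18)*10=180 best=180 * → r--
[2,11] min(20,17)*9=153 best=180 → r--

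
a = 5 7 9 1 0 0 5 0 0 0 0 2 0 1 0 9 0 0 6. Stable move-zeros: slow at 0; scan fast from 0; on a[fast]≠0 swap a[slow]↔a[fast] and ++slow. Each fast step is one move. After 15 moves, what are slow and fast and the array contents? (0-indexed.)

slow=7, fast=15, a=[5, 7, 9, 1, 5, 2, 1, 0, 0, 0, 0, 0, 0, 0, 0, 9, 0, 0, 6]

slow=0 fast=0: a[fast]=5≠0 swap→a[0]=5, slow++,fast++
slow=1 fast=1: a[fast]=7≠0 swap→a[1]=7, slow++,fast++
slow=2 fast=2: a[fast]=9≠0 swap→a[2]=9, slow++,fast++
slow=3 fast=3: a[fast]=1≠0 swap→a[3]=1, slow++,fast++
slow=4 fast=4: a[fast]=0, fast++
slow=4 fast=5: a[fast]=0, fast++
slow=4 fast=6: a[fast]=5≠0 swap→a[4]=5, slow++,fast++
slow=5 fast=7: a[fast]=0, fast++
slow=5 fast=8: a[fast]=0, fast++
slow=5 fast=9: a[fast]=0, fast++
slow=5 fast=10: a[fast]=0, fast++
slow=5 fast=11: a[fast]=2≠0 swap→a[5]=2, slow++,fast++
slow=6 fast=12: a[fast]=0, fast++
slow=6 fast=13: a[fast]=1≠0 swap→a[6]=1, slow++,fast++
slow=7 fast=14: a[fast]=0, fast++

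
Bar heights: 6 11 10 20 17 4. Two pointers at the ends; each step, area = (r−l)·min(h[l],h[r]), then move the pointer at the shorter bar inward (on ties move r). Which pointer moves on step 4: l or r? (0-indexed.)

l

l=0 r=5: min(6,4)*5=20 best=20 *, r--
l=0 r=4: min(6,17)*4=24 best=24 *, l++
l=1 r=4: min(11,17)*3=33 best=33 *, l++
l=2 r=4: min(10,17)*2=20 best=33, l++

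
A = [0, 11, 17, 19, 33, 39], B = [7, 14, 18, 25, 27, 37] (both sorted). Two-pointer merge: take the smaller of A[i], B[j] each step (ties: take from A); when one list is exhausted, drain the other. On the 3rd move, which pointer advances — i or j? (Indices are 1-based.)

i

i=1 j=1: A[i]=0<=B[j]=7 take 0, i++
i=2 j=1: A[i]=11>B[j]=7 take 7, j++
i=2 j=2: A[i]=11<=B[j]=14 take 11, i++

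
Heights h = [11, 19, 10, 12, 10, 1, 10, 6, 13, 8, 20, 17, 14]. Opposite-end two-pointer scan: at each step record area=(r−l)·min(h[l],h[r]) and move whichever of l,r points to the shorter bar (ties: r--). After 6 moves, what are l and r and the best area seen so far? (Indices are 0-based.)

l=4, r=10, best area=171

l=0 r=12: min(11,14)*12=132 best=132 *, l++
l=1 r=12: min(19,14)*11=154 best=154 *, r--
l=1 r=11: min(19,17)*10=170 best=170 *, r--
l=1 r=10: min(19,20)*9=171 best=171 *, l++
l=2 r=10: min(10,20)*8=80 best=171, l++
l=3 r=10: min(12,20)*7=84 best=171, l++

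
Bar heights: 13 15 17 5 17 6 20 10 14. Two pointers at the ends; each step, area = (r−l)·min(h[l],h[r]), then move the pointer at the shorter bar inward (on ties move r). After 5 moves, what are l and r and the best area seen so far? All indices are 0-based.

l=3, r=6, best area=104

[0,8] min(13,14)*8=104 best=104 * → l++
[1,8] min(15,14)*7=98 best=104 → r--
[1,7] min(15,10)*6=60 best=104 → r--
[1,6] min(15,20)*5=75 best=104 → l++
[2,6] min(17,20)*4=68 best=104 → l++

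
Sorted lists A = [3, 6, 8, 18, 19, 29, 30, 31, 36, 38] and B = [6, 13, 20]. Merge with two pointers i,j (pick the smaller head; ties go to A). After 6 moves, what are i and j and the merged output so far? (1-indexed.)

[i=1,j=1] A[i]=3<=B[j]=6 take 3 → i++
[i=2,j=1] A[i]=6<=B[j]=6 take 6 → i++
[i=3,j=1] A[i]=8>B[j]=6 take 6 → j++
[i=3,j=2] A[i]=8<=B[j]=13 take 8 → i++
[i=4,j=2] A[i]=18>B[j]=13 take 13 → j++
[i=4,j=3] A[i]=18<=B[j]=20 take 18 → i++

i=5, j=3, merged so far=[3, 6, 6, 8, 13, 18]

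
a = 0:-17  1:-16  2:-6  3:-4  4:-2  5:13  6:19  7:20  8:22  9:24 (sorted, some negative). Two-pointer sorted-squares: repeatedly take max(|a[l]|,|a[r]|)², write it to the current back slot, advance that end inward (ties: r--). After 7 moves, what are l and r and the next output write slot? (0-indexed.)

l=2, r=4, next write slot=2

[0,9] |-17|<=|24| out[9]=576 → r--
[0,8] |-17|<=|22| out[8]=484 → r--
[0,7] |-17|<=|20| out[7]=400 → r--
[0,6] |-17|<=|19| out[6]=361 → r--
[0,5] |-17|>|13| out[5]=289 → l++
[1,5] |-16|>|13| out[4]=256 → l++
[2,5] |-6|<=|13| out[3]=169 → r--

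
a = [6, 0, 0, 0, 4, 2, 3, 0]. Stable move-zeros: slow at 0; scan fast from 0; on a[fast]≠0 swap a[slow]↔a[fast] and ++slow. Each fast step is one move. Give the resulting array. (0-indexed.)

slow=0 fast=0: a[fast]=6≠0 swap→a[0]=6, slow++,fast++
slow=1 fast=1: a[fast]=0, fast++
slow=1 fast=2: a[fast]=0, fast++
slow=1 fast=3: a[fast]=0, fast++
slow=1 fast=4: a[fast]=4≠0 swap→a[1]=4, slow++,fast++
slow=2 fast=5: a[fast]=2≠0 swap→a[2]=2, slow++,fast++
slow=3 fast=6: a[fast]=3≠0 swap→a[3]=3, slow++,fast++
slow=4 fast=7: a[fast]=0, fast++

[6, 4, 2, 3, 0, 0, 0, 0]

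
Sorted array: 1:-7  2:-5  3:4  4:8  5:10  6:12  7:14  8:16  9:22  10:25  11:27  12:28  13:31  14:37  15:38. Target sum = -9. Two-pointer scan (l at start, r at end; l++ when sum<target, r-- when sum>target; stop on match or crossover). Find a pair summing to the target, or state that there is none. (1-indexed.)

no pair

l=1 r=15: -7+38=31 >-9, r--
l=1 r=14: -7+37=30 >-9, r--
l=1 r=13: -7+31=24 >-9, r--
l=1 r=12: -7+28=21 >-9, r--
l=1 r=11: -7+27=20 >-9, r--
l=1 r=10: -7+25=18 >-9, r--
l=1 r=9: -7+22=15 >-9, r--
l=1 r=8: -7+16=9 >-9, r--
l=1 r=7: -7+14=7 >-9, r--
l=1 r=6: -7+12=5 >-9, r--
l=1 r=5: -7+10=3 >-9, r--
l=1 r=4: -7+8=1 >-9, r--
l=1 r=3: -7+4=-3 >-9, r--
l=1 r=2: -7+-5=-12 <-9, l++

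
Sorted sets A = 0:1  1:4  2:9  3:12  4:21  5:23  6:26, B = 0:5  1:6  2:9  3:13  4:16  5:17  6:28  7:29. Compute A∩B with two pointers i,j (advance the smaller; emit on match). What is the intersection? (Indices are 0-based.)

[i=0,j=0] 1<5 → i++
[i=1,j=0] 4<5 → i++
[i=2,j=0] 9>5 → j++
[i=2,j=1] 9>6 → j++
[i=2,j=2] 9==9 emit → i++,j++
[i=3,j=3] 12<13 → i++
[i=4,j=3] 21>13 → j++
[i=4,j=4] 21>16 → j++
[i=4,j=5] 21>17 → j++
[i=4,j=6] 21<28 → i++
[i=5,j=6] 23<28 → i++
[i=6,j=6] 26<28 → i++

intersection = [9]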